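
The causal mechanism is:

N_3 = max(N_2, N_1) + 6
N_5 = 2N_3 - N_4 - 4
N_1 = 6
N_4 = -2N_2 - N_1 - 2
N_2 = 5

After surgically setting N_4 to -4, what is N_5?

24

Intervening sets N_4 = -4 and removes its equation (N_4 = -2N_2 - N_1 - 2).
N_3 = max(N_2, N_1) + 6  [with N_2=5, N_1=6]  = 12
N_5 = 2N_3 - N_4 - 4  [with N_3=12, N_4=-4]  = 24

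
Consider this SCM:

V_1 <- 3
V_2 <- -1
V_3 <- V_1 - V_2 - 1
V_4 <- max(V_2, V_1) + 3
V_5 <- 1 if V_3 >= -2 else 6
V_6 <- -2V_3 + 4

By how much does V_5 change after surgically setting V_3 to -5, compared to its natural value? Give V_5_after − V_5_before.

5

do(V_3=-5) replaces the equation V_3 <- V_1 - V_2 - 1 with the constant V_3 = -5.
V_5 = 1 if V_3 >= -2 else 6  [with V_3=-5]  = 6
Without intervention: V_3 = V_1 - V_2 - 1  [with V_1=3, V_2=-1]  = 3; V_5 = 1 if V_3 >= -2 else 6  [with V_3=3]  = 1.
Change = 6 − 1 = 5.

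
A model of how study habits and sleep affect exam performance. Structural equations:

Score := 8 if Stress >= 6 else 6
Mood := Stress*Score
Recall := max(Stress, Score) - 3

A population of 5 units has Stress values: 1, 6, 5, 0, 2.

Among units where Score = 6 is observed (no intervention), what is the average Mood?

12

Conditioning on Score=6 selects the 4 unit(s) with Stress ∈ {1, 5, 0, 2}. Their Mood values: 6, 30, 0, 12. Mean = 12.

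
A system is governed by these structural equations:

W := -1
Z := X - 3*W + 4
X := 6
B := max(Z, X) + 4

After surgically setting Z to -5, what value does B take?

The intervention breaks the incoming arrows to Z: Z := X - 3*W + 4 no longer applies, and Z = -5.
B = max(Z, X) + 4  [with Z=-5, X=6]  = 10

10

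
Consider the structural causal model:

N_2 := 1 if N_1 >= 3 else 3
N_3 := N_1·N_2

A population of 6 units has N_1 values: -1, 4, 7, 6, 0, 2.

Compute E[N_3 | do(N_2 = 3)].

do(N_2=3) breaks N_2's dependence on N_1. With N_2=3 fixed, N_3 across the units is -3, 12, 21, 18, 0, 6, mean 9.

9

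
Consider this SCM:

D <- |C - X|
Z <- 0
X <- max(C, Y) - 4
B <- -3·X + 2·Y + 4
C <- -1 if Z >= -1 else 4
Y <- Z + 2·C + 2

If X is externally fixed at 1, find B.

1

Under do(X=1), the mechanism X <- max(C, Y) - 4 is discarded; X is fixed at 1.
C = -1 if Z >= -1 else 4  [with Z=0]  = -1
Y = Z + 2·C + 2  [with Z=0, C=-1]  = 0
B = -3·X + 2·Y + 4  [with X=1, Y=0]  = 1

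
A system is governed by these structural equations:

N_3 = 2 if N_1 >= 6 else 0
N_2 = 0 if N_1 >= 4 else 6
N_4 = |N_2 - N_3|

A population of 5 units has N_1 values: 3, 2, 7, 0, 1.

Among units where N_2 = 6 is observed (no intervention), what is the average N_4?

Observing N_2=6 restricts to units where N_2's equation naturally yields 6: N_1 ∈ {3, 2, 0, 1}. In that subpopulation N_4 = 6, 6, 6, 6, mean 6.

6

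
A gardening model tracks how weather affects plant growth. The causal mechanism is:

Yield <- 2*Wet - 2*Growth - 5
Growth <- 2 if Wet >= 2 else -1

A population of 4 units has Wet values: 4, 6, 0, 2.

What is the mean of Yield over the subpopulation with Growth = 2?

-1

E[Yield|Growth=2] averages over only the 3 units with Growth=2 (Wet = 4, 6, 2): Yield = -1, 3, -5, mean -1.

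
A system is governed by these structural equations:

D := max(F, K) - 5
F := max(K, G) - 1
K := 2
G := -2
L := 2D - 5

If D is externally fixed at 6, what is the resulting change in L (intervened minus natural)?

Intervening sets D = 6 and removes its equation (D := max(F, K) - 5).
L = 2D - 5  [with D=6]  = 7
Without intervention: F = max(K, G) - 1  [with K=2, G=-2]  = 1; D = max(F, K) - 5  [with F=1, K=2]  = -3; L = 2D - 5  [with D=-3]  = -11.
Change = 7 − (-11) = 18.

18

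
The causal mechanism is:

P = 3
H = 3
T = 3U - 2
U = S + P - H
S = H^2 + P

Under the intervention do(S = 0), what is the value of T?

do(S=0) replaces the equation S = H^2 + P with the constant S = 0.
U = S + P - H  [with S=0, P=3, H=3]  = 0
T = 3U - 2  [with U=0]  = -2

-2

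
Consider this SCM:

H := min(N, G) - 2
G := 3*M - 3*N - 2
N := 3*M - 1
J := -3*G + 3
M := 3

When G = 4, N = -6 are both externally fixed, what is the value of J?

Setting G = 4, N = -6 by intervention discards those variables' equations.
J = -3*G + 3  [with G=4]  = -9

-9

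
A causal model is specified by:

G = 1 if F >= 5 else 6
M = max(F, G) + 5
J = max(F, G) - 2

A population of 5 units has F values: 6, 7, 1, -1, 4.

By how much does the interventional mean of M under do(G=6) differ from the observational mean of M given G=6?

0.2

Under do(G=6), G's equation is replaced by G=6 for every unit. Per-unit M: 11, 12, 11, 11, 11. Mean = 11.2.
E[M|G=6] averages over only the 3 units with G=6 (F = 1, -1, 4): M = 11, 11, 11, mean 11.
Difference = 11.2 − 11 = 0.2.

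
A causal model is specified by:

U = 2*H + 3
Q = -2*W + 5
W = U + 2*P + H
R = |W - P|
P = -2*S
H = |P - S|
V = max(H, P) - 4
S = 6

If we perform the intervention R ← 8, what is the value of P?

The intervention breaks the incoming arrows to R: R = |W - P| no longer applies, and R = 8.
P is not downstream of the intervention, so its value is determined by the original equations.
P = -2*S  [with S=6]  = -12

-12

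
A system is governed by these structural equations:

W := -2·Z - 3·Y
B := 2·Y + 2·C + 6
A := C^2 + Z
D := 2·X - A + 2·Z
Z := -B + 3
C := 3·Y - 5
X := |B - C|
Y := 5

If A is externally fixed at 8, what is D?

do(A=8) replaces the equation A := C^2 + Z with the constant A = 8.
C = 3·Y - 5  [with Y=5]  = 10
B = 2·Y + 2·C + 6  [with Y=5, C=10]  = 36
Z = -B + 3  [with B=36]  = -33
X = |B - C|  [with B=36, C=10]  = 26
D = 2·X - A + 2·Z  [with X=26, A=8, Z=-33]  = -22

-22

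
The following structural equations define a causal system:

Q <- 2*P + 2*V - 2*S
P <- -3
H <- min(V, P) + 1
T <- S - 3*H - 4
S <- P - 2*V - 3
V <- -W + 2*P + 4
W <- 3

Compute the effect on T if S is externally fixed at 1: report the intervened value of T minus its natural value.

Under do(S=1), the mechanism S <- P - 2*V - 3 is discarded; S is fixed at 1.
V = -W + 2*P + 4  [with W=3, P=-3]  = -5
H = min(V, P) + 1  [with V=-5, P=-3]  = -4
T = S - 3*H - 4  [with S=1, H=-4]  = 9
Without intervention: V = -W + 2*P + 4  [with W=3, P=-3]  = -5; S = P - 2*V - 3  [with P=-3, V=-5]  = 4; H = min(V, P) + 1  [with V=-5, P=-3]  = -4; T = S - 3*H - 4  [with S=4, H=-4]  = 12.
Change = 9 − 12 = -3.

-3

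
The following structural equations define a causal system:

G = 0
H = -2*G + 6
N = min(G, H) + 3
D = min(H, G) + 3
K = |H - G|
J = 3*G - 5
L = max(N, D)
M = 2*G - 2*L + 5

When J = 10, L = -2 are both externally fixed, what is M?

9

The joint intervention fixes J = 10, L = -2, removing each variable's own equation.
M = 2*G - 2*L + 5  [with G=0, L=-2]  = 9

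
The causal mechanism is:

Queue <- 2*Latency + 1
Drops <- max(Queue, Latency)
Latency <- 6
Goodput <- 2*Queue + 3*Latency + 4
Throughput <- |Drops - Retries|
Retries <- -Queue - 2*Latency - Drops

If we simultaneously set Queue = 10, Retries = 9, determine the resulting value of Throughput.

1

Setting Queue = 10, Retries = 9 by intervention discards those variables' equations.
Drops = max(Queue, Latency)  [with Queue=10, Latency=6]  = 10
Throughput = |Drops - Retries|  [with Drops=10, Retries=9]  = 1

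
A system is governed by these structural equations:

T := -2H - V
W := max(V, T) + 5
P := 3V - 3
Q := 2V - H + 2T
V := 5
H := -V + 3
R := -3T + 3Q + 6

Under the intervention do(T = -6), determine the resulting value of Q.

0

The intervention breaks the incoming arrows to T: T := -2H - V no longer applies, and T = -6.
H = -V + 3  [with V=5]  = -2
Q = 2V - H + 2T  [with V=5, H=-2, T=-6]  = 0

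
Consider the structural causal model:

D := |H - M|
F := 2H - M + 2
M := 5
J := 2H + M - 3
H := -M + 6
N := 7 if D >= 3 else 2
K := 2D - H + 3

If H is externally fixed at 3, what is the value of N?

Under do(H=3), the mechanism H := -M + 6 is discarded; H is fixed at 3.
D = |H - M|  [with H=3, M=5]  = 2
N = 7 if D >= 3 else 2  [with D=2]  = 2

2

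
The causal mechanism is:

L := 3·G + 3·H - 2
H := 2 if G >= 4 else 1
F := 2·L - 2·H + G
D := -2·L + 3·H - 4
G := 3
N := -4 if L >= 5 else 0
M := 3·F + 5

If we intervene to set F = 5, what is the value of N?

-4

Under do(F=5), the mechanism F := 2·L - 2·H + G is discarded; F is fixed at 5.
Since N is not a descendant of the intervened variable, it is unaffected.
H = 2 if G >= 4 else 1  [with G=3]  = 1
L = 3·G + 3·H - 2  [with G=3, H=1]  = 10
N = -4 if L >= 5 else 0  [with L=10]  = -4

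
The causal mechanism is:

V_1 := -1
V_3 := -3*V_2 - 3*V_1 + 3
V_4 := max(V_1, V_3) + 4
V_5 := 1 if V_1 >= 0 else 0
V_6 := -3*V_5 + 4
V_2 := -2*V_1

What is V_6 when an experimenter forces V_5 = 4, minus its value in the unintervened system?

-12

The intervention breaks the incoming arrows to V_5: V_5 := 1 if V_1 >= 0 else 0 no longer applies, and V_5 = 4.
V_6 = -3*V_5 + 4  [with V_5=4]  = -8
Without intervention: V_5 = 1 if V_1 >= 0 else 0  [with V_1=-1]  = 0; V_6 = -3*V_5 + 4  [with V_5=0]  = 4.
Change = -8 − 4 = -12.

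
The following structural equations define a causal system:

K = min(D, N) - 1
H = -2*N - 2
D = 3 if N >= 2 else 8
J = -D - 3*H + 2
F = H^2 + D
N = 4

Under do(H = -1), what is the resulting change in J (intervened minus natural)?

do(H=-1) replaces the equation H = -2*N - 2 with the constant H = -1.
D = 3 if N >= 2 else 8  [with N=4]  = 3
J = -D - 3*H + 2  [with D=3, H=-1]  = 2
Without intervention: H = -2*N - 2  [with N=4]  = -10; D = 3 if N >= 2 else 8  [with N=4]  = 3; J = -D - 3*H + 2  [with D=3, H=-10]  = 29.
Change = 2 − 29 = -27.

-27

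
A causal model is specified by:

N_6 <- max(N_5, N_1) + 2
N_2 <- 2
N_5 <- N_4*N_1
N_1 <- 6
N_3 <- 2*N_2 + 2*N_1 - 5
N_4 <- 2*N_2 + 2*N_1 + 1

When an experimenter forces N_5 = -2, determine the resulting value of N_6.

8

The intervention breaks the incoming arrows to N_5: N_5 <- N_4*N_1 no longer applies, and N_5 = -2.
N_6 = max(N_5, N_1) + 2  [with N_5=-2, N_1=6]  = 8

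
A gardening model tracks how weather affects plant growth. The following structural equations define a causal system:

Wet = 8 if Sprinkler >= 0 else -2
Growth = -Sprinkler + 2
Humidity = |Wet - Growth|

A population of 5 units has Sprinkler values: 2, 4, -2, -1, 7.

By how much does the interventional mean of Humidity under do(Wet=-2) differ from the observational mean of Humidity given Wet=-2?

-2.3

Every unit gets Wet=-2 under the intervention. Humidity values become 2, 0, 6, 5, 3; E[Humidity|do(Wet=-2)] = 3.2.
Conditioning on Wet=-2 selects the 2 unit(s) with Sprinkler ∈ {-2, -1}. Their Humidity values: 6, 5. Mean = 5.5.
Difference = 3.2 − 5.5 = -2.3.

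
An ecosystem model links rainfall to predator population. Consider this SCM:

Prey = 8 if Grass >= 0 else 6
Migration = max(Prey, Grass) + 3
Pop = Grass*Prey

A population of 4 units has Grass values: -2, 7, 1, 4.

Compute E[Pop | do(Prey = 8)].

20

do(Prey=8) breaks Prey's dependence on Grass. With Prey=8 fixed, Pop across the units is -16, 56, 8, 32, mean 20.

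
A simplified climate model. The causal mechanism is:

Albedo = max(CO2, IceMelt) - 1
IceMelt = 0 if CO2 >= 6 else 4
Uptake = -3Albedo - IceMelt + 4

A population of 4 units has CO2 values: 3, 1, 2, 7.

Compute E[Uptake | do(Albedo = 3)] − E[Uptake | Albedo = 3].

Under do(Albedo=3), Albedo's equation is replaced by Albedo=3 for every unit. Per-unit Uptake: -9, -9, -9, -5. Mean = -8.
E[Uptake|Albedo=3] averages over only the 3 units with Albedo=3 (CO2 = 3, 1, 2): Uptake = -9, -9, -9, mean -9.
Difference = -8 − (-9) = 1.

1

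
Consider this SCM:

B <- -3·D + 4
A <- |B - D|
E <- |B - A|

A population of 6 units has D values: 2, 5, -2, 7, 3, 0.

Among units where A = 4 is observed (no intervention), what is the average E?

3

Conditioning on A=4 selects the 2 unit(s) with D ∈ {2, 0}. Their E values: 6, 0. Mean = 3.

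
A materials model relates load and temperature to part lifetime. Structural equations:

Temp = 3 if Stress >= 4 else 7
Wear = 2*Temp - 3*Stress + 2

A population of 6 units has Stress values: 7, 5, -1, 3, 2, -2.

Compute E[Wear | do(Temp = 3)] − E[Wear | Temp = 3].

11

Every unit gets Temp=3 under the intervention. Wear values become -13, -7, 11, -1, 2, 14; E[Wear|do(Temp=3)] = 1.
Conditioning on Temp=3 selects the 2 unit(s) with Stress ∈ {7, 5}. Their Wear values: -13, -7. Mean = -10.
Difference = 1 − (-10) = 11.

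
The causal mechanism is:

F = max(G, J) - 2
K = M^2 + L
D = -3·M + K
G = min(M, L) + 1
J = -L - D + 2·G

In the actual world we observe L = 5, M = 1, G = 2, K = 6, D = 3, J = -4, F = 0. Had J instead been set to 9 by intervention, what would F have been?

7

Intervening sets J = 9 and removes its equation (J = -L - D + 2·G).
G = min(M, L) + 1  [with M=1, L=5]  = 2
F = max(G, J) - 2  [with G=2, J=9]  = 7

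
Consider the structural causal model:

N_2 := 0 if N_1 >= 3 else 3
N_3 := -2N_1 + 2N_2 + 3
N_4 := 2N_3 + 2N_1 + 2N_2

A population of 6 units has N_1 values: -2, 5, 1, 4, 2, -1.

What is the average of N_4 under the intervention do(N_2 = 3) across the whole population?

21

The intervention sets N_2=3 in all 6 units regardless of N_1. Recomputing N_4 per unit gives 28, 14, 22, 16, 20, 26; average 21.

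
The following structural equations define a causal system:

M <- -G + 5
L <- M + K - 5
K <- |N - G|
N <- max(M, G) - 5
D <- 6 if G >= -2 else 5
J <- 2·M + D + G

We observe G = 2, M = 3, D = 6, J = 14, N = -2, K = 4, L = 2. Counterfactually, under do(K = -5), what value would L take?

-7

Intervening sets K = -5 and removes its equation (K <- |N - G|).
M = -G + 5  [with G=2]  = 3
L = M + K - 5  [with M=3, K=-5]  = -7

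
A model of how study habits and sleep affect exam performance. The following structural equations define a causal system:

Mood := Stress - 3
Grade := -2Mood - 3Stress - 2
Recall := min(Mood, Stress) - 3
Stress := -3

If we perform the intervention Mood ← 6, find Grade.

-5

Under do(Mood=6), the mechanism Mood := Stress - 3 is discarded; Mood is fixed at 6.
Grade = -2Mood - 3Stress - 2  [with Mood=6, Stress=-3]  = -5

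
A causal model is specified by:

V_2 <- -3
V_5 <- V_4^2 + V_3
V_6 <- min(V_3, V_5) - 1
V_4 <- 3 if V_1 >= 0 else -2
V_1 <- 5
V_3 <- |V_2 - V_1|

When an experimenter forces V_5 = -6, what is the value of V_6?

-7

The intervention breaks the incoming arrows to V_5: V_5 <- V_4^2 + V_3 no longer applies, and V_5 = -6.
V_3 = |V_2 - V_1|  [with V_2=-3, V_1=5]  = 8
V_6 = min(V_3, V_5) - 1  [with V_3=8, V_5=-6]  = -7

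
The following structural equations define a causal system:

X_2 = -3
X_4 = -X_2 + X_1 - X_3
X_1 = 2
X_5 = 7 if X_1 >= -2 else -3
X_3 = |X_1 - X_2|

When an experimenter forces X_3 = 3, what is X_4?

2

The intervention breaks the incoming arrows to X_3: X_3 = |X_1 - X_2| no longer applies, and X_3 = 3.
X_4 = -X_2 + X_1 - X_3  [with X_2=-3, X_1=2, X_3=3]  = 2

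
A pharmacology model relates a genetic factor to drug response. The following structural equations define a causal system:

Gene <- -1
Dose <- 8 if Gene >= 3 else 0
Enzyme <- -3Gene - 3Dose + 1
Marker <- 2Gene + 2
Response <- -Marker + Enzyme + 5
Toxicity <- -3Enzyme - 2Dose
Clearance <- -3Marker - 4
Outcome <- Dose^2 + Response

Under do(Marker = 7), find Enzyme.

4

Under do(Marker=7), the mechanism Marker <- 2Gene + 2 is discarded; Marker is fixed at 7.
Since Enzyme is not a descendant of the intervened variable, it is unaffected.
Dose = 8 if Gene >= 3 else 0  [with Gene=-1]  = 0
Enzyme = -3Gene - 3Dose + 1  [with Gene=-1, Dose=0]  = 4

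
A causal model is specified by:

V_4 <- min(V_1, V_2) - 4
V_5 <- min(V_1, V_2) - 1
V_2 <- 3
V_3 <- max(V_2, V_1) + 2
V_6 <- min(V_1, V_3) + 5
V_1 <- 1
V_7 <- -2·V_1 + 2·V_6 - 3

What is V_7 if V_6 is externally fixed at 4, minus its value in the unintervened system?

-4

Intervening sets V_6 = 4 and removes its equation (V_6 <- min(V_1, V_3) + 5).
V_7 = -2·V_1 + 2·V_6 - 3  [with V_1=1, V_6=4]  = 3
Without intervention: V_3 = max(V_2, V_1) + 2  [with V_2=3, V_1=1]  = 5; V_6 = min(V_1, V_3) + 5  [with V_1=1, V_3=5]  = 6; V_7 = -2·V_1 + 2·V_6 - 3  [with V_1=1, V_6=6]  = 7.
Change = 3 − 7 = -4.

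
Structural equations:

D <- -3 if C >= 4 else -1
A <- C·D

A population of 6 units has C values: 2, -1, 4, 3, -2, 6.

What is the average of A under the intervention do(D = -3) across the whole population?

-6

The intervention sets D=-3 in all 6 units regardless of C. Recomputing A per unit gives -6, 3, -12, -9, 6, -18; average -6.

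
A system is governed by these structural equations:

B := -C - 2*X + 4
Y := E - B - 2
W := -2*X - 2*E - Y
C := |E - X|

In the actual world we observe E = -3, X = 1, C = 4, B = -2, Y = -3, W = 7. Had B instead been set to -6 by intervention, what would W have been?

Under do(B=-6), the mechanism B := -C - 2*X + 4 is discarded; B is fixed at -6.
Y = E - B - 2  [with E=-3, B=-6]  = 1
W = -2*X - 2*E - Y  [with X=1, E=-3, Y=1]  = 3

3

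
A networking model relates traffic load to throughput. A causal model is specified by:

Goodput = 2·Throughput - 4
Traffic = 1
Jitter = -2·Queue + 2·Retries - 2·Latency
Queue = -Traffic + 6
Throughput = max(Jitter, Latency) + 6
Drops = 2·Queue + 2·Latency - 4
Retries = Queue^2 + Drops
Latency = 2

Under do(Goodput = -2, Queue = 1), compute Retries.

3

The joint intervention fixes Goodput = -2, Queue = 1, removing each variable's own equation.
Drops = 2·Queue + 2·Latency - 4  [with Queue=1, Latency=2]  = 2
Retries = Queue^2 + Drops  [with Queue=1, Drops=2]  = 3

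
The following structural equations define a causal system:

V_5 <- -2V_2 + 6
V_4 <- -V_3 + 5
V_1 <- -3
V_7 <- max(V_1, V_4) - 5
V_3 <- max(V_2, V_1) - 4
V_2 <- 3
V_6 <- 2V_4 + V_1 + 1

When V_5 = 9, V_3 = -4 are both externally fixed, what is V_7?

The joint intervention fixes V_5 = 9, V_3 = -4, removing each variable's own equation.
V_4 = -V_3 + 5  [with V_3=-4]  = 9
V_7 = max(V_1, V_4) - 5  [with V_1=-3, V_4=9]  = 4

4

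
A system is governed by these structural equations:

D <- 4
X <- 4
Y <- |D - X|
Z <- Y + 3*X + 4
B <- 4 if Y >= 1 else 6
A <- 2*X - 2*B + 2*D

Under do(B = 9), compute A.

-2

The intervention breaks the incoming arrows to B: B <- 4 if Y >= 1 else 6 no longer applies, and B = 9.
A = 2*X - 2*B + 2*D  [with X=4, B=9, D=4]  = -2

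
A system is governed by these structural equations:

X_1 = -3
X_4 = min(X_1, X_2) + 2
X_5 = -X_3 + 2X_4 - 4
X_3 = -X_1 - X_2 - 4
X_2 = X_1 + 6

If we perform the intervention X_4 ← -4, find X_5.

-8

Intervening sets X_4 = -4 and removes its equation (X_4 = min(X_1, X_2) + 2).
X_2 = X_1 + 6  [with X_1=-3]  = 3
X_3 = -X_1 - X_2 - 4  [with X_1=-3, X_2=3]  = -4
X_5 = -X_3 + 2X_4 - 4  [with X_3=-4, X_4=-4]  = -8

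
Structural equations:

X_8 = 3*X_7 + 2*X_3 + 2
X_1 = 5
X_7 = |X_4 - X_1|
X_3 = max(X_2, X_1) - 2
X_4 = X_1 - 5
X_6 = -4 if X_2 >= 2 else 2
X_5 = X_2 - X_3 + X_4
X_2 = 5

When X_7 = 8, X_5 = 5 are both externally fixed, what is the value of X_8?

32

Under do(X_7 = 8, X_5 = 5), each intervened variable's structural equation is replaced by its fixed value.
X_3 = max(X_2, X_1) - 2  [with X_2=5, X_1=5]  = 3
X_8 = 3*X_7 + 2*X_3 + 2  [with X_7=8, X_3=3]  = 32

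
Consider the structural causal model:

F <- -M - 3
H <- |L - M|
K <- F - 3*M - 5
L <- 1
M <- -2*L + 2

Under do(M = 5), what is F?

-8

The intervention breaks the incoming arrows to M: M <- -2*L + 2 no longer applies, and M = 5.
F = -M - 3  [with M=5]  = -8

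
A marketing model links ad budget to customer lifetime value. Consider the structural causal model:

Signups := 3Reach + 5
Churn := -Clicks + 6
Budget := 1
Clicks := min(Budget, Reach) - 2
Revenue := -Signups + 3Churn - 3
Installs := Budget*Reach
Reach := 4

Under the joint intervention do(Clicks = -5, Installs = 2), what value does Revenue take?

13

Under do(Clicks = -5, Installs = 2), each intervened variable's structural equation is replaced by its fixed value.
Signups = 3Reach + 5  [with Reach=4]  = 17
Churn = -Clicks + 6  [with Clicks=-5]  = 11
Revenue = -Signups + 3Churn - 3  [with Signups=17, Churn=11]  = 13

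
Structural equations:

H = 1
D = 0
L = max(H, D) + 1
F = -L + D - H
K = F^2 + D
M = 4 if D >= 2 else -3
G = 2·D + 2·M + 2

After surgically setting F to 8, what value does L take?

2

Under do(F=8), the mechanism F = -L + D - H is discarded; F is fixed at 8.
Since L is not a descendant of the intervened variable, it is unaffected.
L = max(H, D) + 1  [with H=1, D=0]  = 2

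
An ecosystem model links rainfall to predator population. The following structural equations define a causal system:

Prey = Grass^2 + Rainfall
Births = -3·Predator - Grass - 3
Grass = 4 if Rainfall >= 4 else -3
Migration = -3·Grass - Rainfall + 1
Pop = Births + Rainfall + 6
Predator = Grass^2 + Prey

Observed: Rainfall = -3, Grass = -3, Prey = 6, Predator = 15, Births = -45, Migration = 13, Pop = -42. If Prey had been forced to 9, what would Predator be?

The intervention breaks the incoming arrows to Prey: Prey = Grass^2 + Rainfall no longer applies, and Prey = 9.
Grass = 4 if Rainfall >= 4 else -3  [with Rainfall=-3]  = -3
Predator = Grass^2 + Prey  [with Grass=-3, Prey=9]  = 18

18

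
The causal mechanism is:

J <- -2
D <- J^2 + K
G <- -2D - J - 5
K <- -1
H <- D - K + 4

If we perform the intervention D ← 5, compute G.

-13

The intervention breaks the incoming arrows to D: D <- J^2 + K no longer applies, and D = 5.
G = -2D - J - 5  [with D=5, J=-2]  = -13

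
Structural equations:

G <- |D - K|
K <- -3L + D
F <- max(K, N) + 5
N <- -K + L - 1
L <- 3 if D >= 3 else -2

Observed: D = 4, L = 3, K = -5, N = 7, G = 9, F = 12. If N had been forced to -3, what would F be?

Under do(N=-3), the mechanism N <- -K + L - 1 is discarded; N is fixed at -3.
L = 3 if D >= 3 else -2  [with D=4]  = 3
K = -3L + D  [with L=3, D=4]  = -5
F = max(K, N) + 5  [with K=-5, N=-3]  = 2

2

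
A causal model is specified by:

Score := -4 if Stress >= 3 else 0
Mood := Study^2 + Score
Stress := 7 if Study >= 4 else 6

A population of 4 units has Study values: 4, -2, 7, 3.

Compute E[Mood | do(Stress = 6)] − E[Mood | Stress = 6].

Every unit gets Stress=6 under the intervention. Mood values become 12, 0, 45, 5; E[Mood|do(Stress=6)] = 15.5.
E[Mood|Stress=6] averages over only the 2 units with Stress=6 (Study = -2, 3): Mood = 0, 5, mean 2.5.
Difference = 15.5 − 2.5 = 13.

13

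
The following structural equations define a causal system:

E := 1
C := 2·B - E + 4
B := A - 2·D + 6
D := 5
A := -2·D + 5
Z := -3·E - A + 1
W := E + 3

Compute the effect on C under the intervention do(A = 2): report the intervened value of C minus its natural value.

The intervention breaks the incoming arrows to A: A := -2·D + 5 no longer applies, and A = 2.
B = A - 2·D + 6  [with A=2, D=5]  = -2
C = 2·B - E + 4  [with B=-2, E=1]  = -1
Without intervention: A = -2·D + 5  [with D=5]  = -5; B = A - 2·D + 6  [with A=-5, D=5]  = -9; C = 2·B - E + 4  [with B=-9, E=1]  = -15.
Change = -1 − (-15) = 14.

14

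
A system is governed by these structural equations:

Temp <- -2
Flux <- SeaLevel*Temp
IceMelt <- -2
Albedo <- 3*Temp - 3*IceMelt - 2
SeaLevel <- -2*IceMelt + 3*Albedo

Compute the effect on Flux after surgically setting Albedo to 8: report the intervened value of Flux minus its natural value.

do(Albedo=8) replaces the equation Albedo <- 3*Temp - 3*IceMelt - 2 with the constant Albedo = 8.
SeaLevel = -2*IceMelt + 3*Albedo  [with IceMelt=-2, Albedo=8]  = 28
Flux = SeaLevel*Temp  [with SeaLevel=28, Temp=-2]  = -56
Without intervention: Albedo = 3*Temp - 3*IceMelt - 2  [with Temp=-2, IceMelt=-2]  = -2; SeaLevel = -2*IceMelt + 3*Albedo  [with IceMelt=-2, Albedo=-2]  = -2; Flux = SeaLevel*Temp  [with SeaLevel=-2, Temp=-2]  = 4.
Change = -56 − 4 = -60.

-60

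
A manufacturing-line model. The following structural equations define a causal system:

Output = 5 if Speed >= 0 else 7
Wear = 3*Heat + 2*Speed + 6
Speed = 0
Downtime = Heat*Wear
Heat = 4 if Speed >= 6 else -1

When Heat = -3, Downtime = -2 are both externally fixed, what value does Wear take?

Under do(Heat = -3, Downtime = -2), each intervened variable's structural equation is replaced by its fixed value.
Wear = 3*Heat + 2*Speed + 6  [with Heat=-3, Speed=0]  = -3

-3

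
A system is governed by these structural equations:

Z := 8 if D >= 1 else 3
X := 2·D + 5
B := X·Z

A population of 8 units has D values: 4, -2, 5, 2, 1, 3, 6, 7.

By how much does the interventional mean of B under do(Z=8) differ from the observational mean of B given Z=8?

-12

do(Z=8) breaks Z's dependence on D. With Z=8 fixed, B across the units is 104, 8, 120, 72, 56, 88, 136, 152, mean 92.
E[B|Z=8] averages over only the 7 units with Z=8 (D = 4, 5, 2, 1, 3, 6, 7): B = 104, 120, 72, 56, 88, 136, 152, mean 104.
Difference = 92 − 104 = -12.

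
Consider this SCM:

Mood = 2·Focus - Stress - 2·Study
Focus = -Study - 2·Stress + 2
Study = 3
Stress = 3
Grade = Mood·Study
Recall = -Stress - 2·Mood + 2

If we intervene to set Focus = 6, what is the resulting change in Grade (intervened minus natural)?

78

The intervention breaks the incoming arrows to Focus: Focus = -Study - 2·Stress + 2 no longer applies, and Focus = 6.
Mood = 2·Focus - Stress - 2·Study  [with Focus=6, Stress=3, Study=3]  = 3
Grade = Mood·Study  [with Mood=3, Study=3]  = 9
Without intervention: Focus = -Study - 2·Stress + 2  [with Study=3, Stress=3]  = -7; Mood = 2·Focus - Stress - 2·Study  [with Focus=-7, Stress=3, Study=3]  = -23; Grade = Mood·Study  [with Mood=-23, Study=3]  = -69.
Change = 9 − (-69) = 78.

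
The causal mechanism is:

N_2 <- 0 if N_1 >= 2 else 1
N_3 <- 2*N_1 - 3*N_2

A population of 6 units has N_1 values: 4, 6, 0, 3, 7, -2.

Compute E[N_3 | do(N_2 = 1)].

3

do(N_2=1) breaks N_2's dependence on N_1. With N_2=1 fixed, N_3 across the units is 5, 9, -3, 3, 11, -7, mean 3.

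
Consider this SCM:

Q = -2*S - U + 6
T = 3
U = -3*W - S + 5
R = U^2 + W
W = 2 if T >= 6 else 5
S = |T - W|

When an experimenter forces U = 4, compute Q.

-2

Intervening sets U = 4 and removes its equation (U = -3*W - S + 5).
W = 2 if T >= 6 else 5  [with T=3]  = 5
S = |T - W|  [with T=3, W=5]  = 2
Q = -2*S - U + 6  [with S=2, U=4]  = -2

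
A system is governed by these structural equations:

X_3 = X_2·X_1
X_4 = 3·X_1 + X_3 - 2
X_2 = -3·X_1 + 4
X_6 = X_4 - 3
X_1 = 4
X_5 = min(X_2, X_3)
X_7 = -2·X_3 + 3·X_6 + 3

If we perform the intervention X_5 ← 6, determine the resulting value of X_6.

-25

The intervention breaks the incoming arrows to X_5: X_5 = min(X_2, X_3) no longer applies, and X_5 = 6.
Since X_6 is not a descendant of the intervened variable, it is unaffected.
X_2 = -3·X_1 + 4  [with X_1=4]  = -8
X_3 = X_2·X_1  [with X_2=-8, X_1=4]  = -32
X_4 = 3·X_1 + X_3 - 2  [with X_1=4, X_3=-32]  = -22
X_6 = X_4 - 3  [with X_4=-22]  = -25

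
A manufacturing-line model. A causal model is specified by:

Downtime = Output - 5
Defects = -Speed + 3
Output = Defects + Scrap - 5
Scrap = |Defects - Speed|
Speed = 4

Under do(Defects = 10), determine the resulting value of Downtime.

do(Defects=10) replaces the equation Defects = -Speed + 3 with the constant Defects = 10.
Scrap = |Defects - Speed|  [with Defects=10, Speed=4]  = 6
Output = Defects + Scrap - 5  [with Defects=10, Scrap=6]  = 11
Downtime = Output - 5  [with Output=11]  = 6

6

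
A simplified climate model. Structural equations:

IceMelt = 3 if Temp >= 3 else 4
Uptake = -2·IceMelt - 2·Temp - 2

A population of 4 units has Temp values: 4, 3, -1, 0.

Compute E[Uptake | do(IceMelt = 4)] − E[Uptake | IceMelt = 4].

-4

Every unit gets IceMelt=4 under the intervention. Uptake values become -18, -16, -8, -10; E[Uptake|do(IceMelt=4)] = -13.
Conditioning on IceMelt=4 selects the 2 unit(s) with Temp ∈ {-1, 0}. Their Uptake values: -8, -10. Mean = -9.
Difference = -13 − (-9) = -4.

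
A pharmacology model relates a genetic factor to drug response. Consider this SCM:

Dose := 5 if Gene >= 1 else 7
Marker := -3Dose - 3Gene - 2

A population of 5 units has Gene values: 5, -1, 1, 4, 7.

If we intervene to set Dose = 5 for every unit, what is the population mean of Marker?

The intervention sets Dose=5 in all 5 units regardless of Gene. Recomputing Marker per unit gives -32, -14, -20, -29, -38; average -26.6.

-26.6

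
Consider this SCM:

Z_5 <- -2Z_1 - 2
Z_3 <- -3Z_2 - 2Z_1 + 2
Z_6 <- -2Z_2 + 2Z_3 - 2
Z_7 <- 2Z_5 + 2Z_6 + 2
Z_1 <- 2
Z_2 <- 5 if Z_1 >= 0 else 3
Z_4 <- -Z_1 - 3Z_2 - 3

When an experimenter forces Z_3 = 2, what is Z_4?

-20

The intervention breaks the incoming arrows to Z_3: Z_3 <- -3Z_2 - 2Z_1 + 2 no longer applies, and Z_3 = 2.
Z_4 is not downstream of the intervention, so its value is determined by the original equations.
Z_2 = 5 if Z_1 >= 0 else 3  [with Z_1=2]  = 5
Z_4 = -Z_1 - 3Z_2 - 3  [with Z_1=2, Z_2=5]  = -20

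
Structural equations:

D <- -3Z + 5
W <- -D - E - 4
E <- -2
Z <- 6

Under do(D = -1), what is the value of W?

-1

The intervention breaks the incoming arrows to D: D <- -3Z + 5 no longer applies, and D = -1.
W = -D - E - 4  [with D=-1, E=-2]  = -1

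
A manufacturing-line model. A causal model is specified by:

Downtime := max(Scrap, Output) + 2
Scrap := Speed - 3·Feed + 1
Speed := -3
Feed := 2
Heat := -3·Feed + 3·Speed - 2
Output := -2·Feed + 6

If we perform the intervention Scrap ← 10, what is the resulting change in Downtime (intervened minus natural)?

8

Under do(Scrap=10), the mechanism Scrap := Speed - 3·Feed + 1 is discarded; Scrap is fixed at 10.
Output = -2·Feed + 6  [with Feed=2]  = 2
Downtime = max(Scrap, Output) + 2  [with Scrap=10, Output=2]  = 12
Without intervention: Scrap = Speed - 3·Feed + 1  [with Speed=-3, Feed=2]  = -8; Output = -2·Feed + 6  [with Feed=2]  = 2; Downtime = max(Scrap, Output) + 2  [with Scrap=-8, Output=2]  = 4.
Change = 12 − 4 = 8.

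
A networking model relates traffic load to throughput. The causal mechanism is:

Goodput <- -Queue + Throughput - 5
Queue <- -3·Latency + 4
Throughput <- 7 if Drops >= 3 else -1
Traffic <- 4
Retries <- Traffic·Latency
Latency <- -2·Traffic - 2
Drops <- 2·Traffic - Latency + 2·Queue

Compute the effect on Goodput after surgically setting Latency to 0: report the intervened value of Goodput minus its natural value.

30

Under do(Latency=0), the mechanism Latency <- -2·Traffic - 2 is discarded; Latency is fixed at 0.
Queue = -3·Latency + 4  [with Latency=0]  = 4
Drops = 2·Traffic - Latency + 2·Queue  [with Traffic=4, Latency=0, Queue=4]  = 16
Throughput = 7 if Drops >= 3 else -1  [with Drops=16]  = 7
Goodput = -Queue + Throughput - 5  [with Queue=4, Throughput=7]  = -2
Without intervention: Latency = -2·Traffic - 2  [with Traffic=4]  = -10; Queue = -3·Latency + 4  [with Latency=-10]  = 34; Drops = 2·Traffic - Latency + 2·Queue  [with Traffic=4, Latency=-10, Queue=34]  = 86; Throughput = 7 if Drops >= 3 else -1  [with Drops=86]  = 7; Goodput = -Queue + Throughput - 5  [with Queue=34, Throughput=7]  = -32.
Change = -2 − (-32) = 30.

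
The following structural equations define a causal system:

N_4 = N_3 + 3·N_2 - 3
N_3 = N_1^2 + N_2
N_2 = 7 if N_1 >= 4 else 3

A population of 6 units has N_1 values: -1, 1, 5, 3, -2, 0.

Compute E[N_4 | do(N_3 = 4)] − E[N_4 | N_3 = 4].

2

Every unit gets N_3=4 under the intervention. N_4 values become 10, 10, 22, 10, 10, 10; E[N_4|do(N_3=4)] = 12.
E[N_4|N_3=4] averages over only the 2 units with N_3=4 (N_1 = -1, 1): N_4 = 10, 10, mean 10.
Difference = 12 − 10 = 2.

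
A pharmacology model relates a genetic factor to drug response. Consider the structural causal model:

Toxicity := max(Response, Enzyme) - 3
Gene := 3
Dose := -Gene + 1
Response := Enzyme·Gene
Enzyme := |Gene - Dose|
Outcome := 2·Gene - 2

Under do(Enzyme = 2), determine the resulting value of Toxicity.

do(Enzyme=2) replaces the equation Enzyme := |Gene - Dose| with the constant Enzyme = 2.
Response = Enzyme·Gene  [with Enzyme=2, Gene=3]  = 6
Toxicity = max(Response, Enzyme) - 3  [with Response=6, Enzyme=2]  = 3

3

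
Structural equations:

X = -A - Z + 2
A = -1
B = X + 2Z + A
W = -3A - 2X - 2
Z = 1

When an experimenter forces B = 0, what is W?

Intervening sets B = 0 and removes its equation (B = X + 2Z + A).
No directed path runs from B to W, so W keeps its natural value.
X = -A - Z + 2  [with A=-1, Z=1]  = 2
W = -3A - 2X - 2  [with A=-1, X=2]  = -3

-3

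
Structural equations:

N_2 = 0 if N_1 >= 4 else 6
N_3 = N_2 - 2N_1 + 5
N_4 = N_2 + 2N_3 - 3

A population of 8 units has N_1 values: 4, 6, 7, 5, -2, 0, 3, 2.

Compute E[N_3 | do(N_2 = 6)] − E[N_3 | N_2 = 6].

-4.75

The intervention sets N_2=6 in all 8 units regardless of N_1. Recomputing N_3 per unit gives 3, -1, -3, 1, 15, 11, 5, 7; average 4.75.
E[N_3|N_2=6] averages over only the 4 units with N_2=6 (N_1 = -2, 0, 3, 2): N_3 = 15, 11, 5, 7, mean 9.5.
Difference = 4.75 − 9.5 = -4.75.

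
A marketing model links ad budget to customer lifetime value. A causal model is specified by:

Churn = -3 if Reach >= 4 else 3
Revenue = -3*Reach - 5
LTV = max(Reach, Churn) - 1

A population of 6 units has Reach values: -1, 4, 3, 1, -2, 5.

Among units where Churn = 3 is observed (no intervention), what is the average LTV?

E[LTV|Churn=3] averages over only the 4 units with Churn=3 (Reach = -1, 3, 1, -2): LTV = 2, 2, 2, 2, mean 2.

2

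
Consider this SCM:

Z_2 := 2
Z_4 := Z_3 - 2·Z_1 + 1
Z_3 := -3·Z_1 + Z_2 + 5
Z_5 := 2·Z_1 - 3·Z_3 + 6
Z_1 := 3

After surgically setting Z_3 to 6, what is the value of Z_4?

1

The intervention breaks the incoming arrows to Z_3: Z_3 := -3·Z_1 + Z_2 + 5 no longer applies, and Z_3 = 6.
Z_4 = Z_3 - 2·Z_1 + 1  [with Z_3=6, Z_1=3]  = 1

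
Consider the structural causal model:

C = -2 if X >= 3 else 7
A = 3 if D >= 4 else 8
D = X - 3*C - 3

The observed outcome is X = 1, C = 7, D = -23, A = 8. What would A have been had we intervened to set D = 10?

The intervention breaks the incoming arrows to D: D = X - 3*C - 3 no longer applies, and D = 10.
A = 3 if D >= 4 else 8  [with D=10]  = 3

3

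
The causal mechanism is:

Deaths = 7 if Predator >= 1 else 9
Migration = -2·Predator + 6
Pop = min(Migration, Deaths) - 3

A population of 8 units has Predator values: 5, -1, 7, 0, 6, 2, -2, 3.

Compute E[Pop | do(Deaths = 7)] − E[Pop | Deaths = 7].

3.7

do(Deaths=7) breaks Deaths's dependence on Predator. With Deaths=7 fixed, Pop across the units is -7, 4, -11, 3, -9, -1, 4, -3, mean -2.5.
Conditioning on Deaths=7 selects the 5 unit(s) with Predator ∈ {5, 7, 6, 2, 3}. Their Pop values: -7, -11, -9, -1, -3. Mean = -6.2.
Difference = -2.5 − (-6.2) = 3.7.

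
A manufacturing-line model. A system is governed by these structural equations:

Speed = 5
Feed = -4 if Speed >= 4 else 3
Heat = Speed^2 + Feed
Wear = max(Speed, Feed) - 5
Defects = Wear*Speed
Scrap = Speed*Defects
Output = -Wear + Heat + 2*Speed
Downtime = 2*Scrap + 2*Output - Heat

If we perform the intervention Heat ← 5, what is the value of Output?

15

The intervention breaks the incoming arrows to Heat: Heat = Speed^2 + Feed no longer applies, and Heat = 5.
Feed = -4 if Speed >= 4 else 3  [with Speed=5]  = -4
Wear = max(Speed, Feed) - 5  [with Speed=5, Feed=-4]  = 0
Output = -Wear + Heat + 2*Speed  [with Wear=0, Heat=5, Speed=5]  = 15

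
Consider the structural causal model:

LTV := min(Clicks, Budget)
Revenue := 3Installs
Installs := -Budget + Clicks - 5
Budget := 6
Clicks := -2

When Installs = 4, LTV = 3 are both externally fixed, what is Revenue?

The joint intervention fixes Installs = 4, LTV = 3, removing each variable's own equation.
Revenue = 3Installs  [with Installs=4]  = 12

12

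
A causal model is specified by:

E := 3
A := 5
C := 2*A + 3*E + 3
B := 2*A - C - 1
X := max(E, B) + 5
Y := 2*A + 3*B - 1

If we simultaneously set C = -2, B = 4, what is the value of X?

9

Setting C = -2, B = 4 by intervention discards those variables' equations.
X = max(E, B) + 5  [with E=3, B=4]  = 9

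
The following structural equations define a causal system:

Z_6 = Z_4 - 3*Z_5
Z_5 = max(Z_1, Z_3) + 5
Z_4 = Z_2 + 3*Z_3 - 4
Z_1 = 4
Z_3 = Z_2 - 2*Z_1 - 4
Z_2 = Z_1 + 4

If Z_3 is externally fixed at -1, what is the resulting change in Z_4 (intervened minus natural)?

9

The intervention breaks the incoming arrows to Z_3: Z_3 = Z_2 - 2*Z_1 - 4 no longer applies, and Z_3 = -1.
Z_2 = Z_1 + 4  [with Z_1=4]  = 8
Z_4 = Z_2 + 3*Z_3 - 4  [with Z_2=8, Z_3=-1]  = 1
Without intervention: Z_2 = Z_1 + 4  [with Z_1=4]  = 8; Z_3 = Z_2 - 2*Z_1 - 4  [with Z_2=8, Z_1=4]  = -4; Z_4 = Z_2 + 3*Z_3 - 4  [with Z_2=8, Z_3=-4]  = -8.
Change = 1 − (-8) = 9.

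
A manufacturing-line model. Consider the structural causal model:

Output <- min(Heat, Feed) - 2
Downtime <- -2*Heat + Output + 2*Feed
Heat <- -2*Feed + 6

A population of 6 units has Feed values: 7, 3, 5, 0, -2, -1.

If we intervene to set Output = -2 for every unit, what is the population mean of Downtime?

Every unit gets Output=-2 under the intervention. Downtime values become 28, 4, 16, -14, -26, -20; E[Downtime|do(Output=-2)] = -2.

-2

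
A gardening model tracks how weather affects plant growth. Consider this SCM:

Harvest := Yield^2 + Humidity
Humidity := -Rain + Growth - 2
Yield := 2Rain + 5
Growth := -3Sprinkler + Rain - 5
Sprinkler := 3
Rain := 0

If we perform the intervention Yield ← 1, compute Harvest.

-15

The intervention breaks the incoming arrows to Yield: Yield := 2Rain + 5 no longer applies, and Yield = 1.
Growth = -3Sprinkler + Rain - 5  [with Sprinkler=3, Rain=0]  = -14
Humidity = -Rain + Growth - 2  [with Rain=0, Growth=-14]  = -16
Harvest = Yield^2 + Humidity  [with Yield=1, Humidity=-16]  = -15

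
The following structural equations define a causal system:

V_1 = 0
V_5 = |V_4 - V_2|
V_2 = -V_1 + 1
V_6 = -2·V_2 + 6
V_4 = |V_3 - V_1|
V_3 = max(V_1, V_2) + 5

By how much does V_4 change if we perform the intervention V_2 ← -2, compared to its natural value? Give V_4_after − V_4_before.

-1

Under do(V_2=-2), the mechanism V_2 = -V_1 + 1 is discarded; V_2 is fixed at -2.
V_3 = max(V_1, V_2) + 5  [with V_1=0, V_2=-2]  = 5
V_4 = |V_3 - V_1|  [with V_3=5, V_1=0]  = 5
Without intervention: V_2 = -V_1 + 1  [with V_1=0]  = 1; V_3 = max(V_1, V_2) + 5  [with V_1=0, V_2=1]  = 6; V_4 = |V_3 - V_1|  [with V_3=6, V_1=0]  = 6.
Change = 5 − 6 = -1.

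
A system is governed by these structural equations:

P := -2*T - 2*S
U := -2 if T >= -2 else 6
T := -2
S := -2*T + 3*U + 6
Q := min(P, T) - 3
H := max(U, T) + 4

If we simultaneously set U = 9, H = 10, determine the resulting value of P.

Setting U = 9, H = 10 by intervention discards those variables' equations.
S = -2*T + 3*U + 6  [with T=-2, U=9]  = 37
P = -2*T - 2*S  [with T=-2, S=37]  = -70

-70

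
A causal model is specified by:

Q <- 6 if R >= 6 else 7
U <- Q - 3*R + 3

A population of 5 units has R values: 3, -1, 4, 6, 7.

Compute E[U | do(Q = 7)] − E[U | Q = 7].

-5.4

Every unit gets Q=7 under the intervention. U values become 1, 13, -2, -8, -11; E[U|do(Q=7)] = -1.4.
E[U|Q=7] averages over only the 3 units with Q=7 (R = 3, -1, 4): U = 1, 13, -2, mean 4.
Difference = -1.4 − 4 = -5.4.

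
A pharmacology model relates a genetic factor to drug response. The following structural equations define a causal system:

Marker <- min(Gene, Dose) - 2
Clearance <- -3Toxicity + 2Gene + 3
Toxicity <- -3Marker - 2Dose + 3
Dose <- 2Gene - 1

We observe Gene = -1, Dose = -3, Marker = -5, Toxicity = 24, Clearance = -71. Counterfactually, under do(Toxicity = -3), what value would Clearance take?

10

Intervening sets Toxicity = -3 and removes its equation (Toxicity <- -3Marker - 2Dose + 3).
Clearance = -3Toxicity + 2Gene + 3  [with Toxicity=-3, Gene=-1]  = 10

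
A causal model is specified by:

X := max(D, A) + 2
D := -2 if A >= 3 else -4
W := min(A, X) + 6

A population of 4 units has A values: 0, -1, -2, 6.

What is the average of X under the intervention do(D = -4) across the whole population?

do(D=-4) breaks D's dependence on A. With D=-4 fixed, X across the units is 2, 1, 0, 8, mean 2.75.

2.75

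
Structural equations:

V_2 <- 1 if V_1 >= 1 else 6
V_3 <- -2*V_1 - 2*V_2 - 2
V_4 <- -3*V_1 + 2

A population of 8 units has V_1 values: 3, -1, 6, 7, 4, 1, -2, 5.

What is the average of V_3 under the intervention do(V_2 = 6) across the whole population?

-19.75

do(V_2=6) breaks V_2's dependence on V_1. With V_2=6 fixed, V_3 across the units is -20, -12, -26, -28, -22, -16, -10, -24, mean -19.75.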